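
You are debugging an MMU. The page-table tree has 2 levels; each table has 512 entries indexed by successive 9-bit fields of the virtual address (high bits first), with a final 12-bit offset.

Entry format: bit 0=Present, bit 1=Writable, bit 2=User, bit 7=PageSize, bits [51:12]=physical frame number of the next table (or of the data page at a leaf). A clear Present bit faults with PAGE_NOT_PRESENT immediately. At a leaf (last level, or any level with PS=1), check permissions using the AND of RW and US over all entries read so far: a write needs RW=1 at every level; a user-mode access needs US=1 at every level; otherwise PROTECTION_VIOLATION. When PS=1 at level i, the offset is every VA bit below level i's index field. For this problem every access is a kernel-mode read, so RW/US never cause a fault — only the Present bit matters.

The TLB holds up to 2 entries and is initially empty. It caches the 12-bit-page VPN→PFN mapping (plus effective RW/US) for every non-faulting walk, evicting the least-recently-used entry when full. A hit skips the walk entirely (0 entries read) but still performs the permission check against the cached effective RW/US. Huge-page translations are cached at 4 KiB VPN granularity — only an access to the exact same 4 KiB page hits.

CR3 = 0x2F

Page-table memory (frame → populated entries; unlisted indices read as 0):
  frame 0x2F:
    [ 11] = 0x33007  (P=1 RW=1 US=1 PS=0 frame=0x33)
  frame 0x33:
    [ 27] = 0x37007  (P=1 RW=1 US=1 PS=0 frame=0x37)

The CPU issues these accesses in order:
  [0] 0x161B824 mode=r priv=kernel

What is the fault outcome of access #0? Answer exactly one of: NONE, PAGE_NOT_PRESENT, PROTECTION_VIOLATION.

Per-access translation:
#0 VA=0x161B824 (r,kernel):
  lvl0: tbl 0x2F, slot 11 ⇒ 0x33007 (P1/RW1/US1/PS0)
  lvl1: tbl 0x33, slot 27 ⇒ 0x37007 (P1/RW1/US1/PS0)
  → PA=0x37824  (2 entries read)

Access #0 fault: NONE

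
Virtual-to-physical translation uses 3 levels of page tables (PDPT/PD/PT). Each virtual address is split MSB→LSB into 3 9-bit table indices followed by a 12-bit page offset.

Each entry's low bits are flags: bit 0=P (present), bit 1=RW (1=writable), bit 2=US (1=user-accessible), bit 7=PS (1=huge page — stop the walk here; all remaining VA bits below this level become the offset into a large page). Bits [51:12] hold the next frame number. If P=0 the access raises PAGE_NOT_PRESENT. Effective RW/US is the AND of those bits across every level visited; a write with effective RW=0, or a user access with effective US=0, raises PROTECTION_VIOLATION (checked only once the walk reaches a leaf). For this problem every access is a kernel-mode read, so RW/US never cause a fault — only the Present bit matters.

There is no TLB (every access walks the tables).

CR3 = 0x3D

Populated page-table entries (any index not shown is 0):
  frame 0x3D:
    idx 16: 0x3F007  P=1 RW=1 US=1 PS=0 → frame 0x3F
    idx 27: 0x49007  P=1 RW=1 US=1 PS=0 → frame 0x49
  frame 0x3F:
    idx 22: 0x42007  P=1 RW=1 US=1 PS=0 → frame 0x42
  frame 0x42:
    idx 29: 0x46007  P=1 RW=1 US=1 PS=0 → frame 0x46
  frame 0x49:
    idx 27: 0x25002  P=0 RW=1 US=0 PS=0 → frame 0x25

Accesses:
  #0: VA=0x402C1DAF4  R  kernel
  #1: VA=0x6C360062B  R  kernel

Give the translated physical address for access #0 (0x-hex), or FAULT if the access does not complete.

Per-access translation:
#0 VA=0x402C1DAF4 (r,kernel):
  L0: frame=0x3D idx=16 entry=0x3F007 [P=1 RW=1 US=1 PS=0]
  L1: frame=0x3F idx=22 entry=0x42007 [P=1 RW=1 US=1 PS=0]
  L2: frame=0x42 idx=29 entry=0x46007 [P=1 RW=1 US=1 PS=0]
  → PA=0x46AF4  (3 entries read)
#1 VA=0x6C360062B (r,kernel):
  L0: frame=0x3D idx=27 entry=0x49007 [P=1 RW=1 US=1 PS=0]
  L1: frame=0x49 idx=27 entry=0x25002 [P=0 RW=1 US=0 PS=0]
  ⇒ fault: PAGE_NOT_PRESENT  — 2 lookups

Access #0 PA: 0x46AF4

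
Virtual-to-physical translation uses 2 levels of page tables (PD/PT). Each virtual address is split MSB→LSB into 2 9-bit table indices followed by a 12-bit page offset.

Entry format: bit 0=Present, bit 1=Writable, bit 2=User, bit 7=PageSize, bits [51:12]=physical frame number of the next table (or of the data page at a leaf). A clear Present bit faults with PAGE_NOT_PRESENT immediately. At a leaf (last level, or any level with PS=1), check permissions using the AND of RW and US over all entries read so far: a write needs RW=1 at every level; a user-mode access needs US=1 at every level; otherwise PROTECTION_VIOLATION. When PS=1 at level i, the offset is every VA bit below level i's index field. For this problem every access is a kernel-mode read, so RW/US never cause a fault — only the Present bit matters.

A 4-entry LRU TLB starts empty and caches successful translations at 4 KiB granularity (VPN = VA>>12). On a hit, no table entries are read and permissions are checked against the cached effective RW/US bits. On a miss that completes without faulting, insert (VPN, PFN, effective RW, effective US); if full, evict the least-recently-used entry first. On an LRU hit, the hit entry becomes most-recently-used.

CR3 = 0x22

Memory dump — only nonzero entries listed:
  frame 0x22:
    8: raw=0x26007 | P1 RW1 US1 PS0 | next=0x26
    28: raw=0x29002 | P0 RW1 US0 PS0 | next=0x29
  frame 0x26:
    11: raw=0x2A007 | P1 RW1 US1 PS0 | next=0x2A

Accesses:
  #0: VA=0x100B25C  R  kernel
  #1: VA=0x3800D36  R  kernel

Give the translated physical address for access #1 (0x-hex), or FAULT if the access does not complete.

Per-access translation:
#0 VA=0x100B25C (r,kernel):
  L0: frame=0x22 idx=8 entry=0x26007 [P=1 RW=1 US=1 PS=0]
  L1: frame=0x26 idx=11 entry=0x2A007 [P=1 RW=1 US=1 PS=0]
  ✓ 0x2A25C  — 2 lookups
#1 VA=0x3800D36 (r,kernel):
  L0: frame=0x22 idx=28 entry=0x29002 [P=0 RW=1 US=0 PS=0]
  ✗ PAGE_NOT_PRESENT  [1 reads]

Access #1 PA: FAULT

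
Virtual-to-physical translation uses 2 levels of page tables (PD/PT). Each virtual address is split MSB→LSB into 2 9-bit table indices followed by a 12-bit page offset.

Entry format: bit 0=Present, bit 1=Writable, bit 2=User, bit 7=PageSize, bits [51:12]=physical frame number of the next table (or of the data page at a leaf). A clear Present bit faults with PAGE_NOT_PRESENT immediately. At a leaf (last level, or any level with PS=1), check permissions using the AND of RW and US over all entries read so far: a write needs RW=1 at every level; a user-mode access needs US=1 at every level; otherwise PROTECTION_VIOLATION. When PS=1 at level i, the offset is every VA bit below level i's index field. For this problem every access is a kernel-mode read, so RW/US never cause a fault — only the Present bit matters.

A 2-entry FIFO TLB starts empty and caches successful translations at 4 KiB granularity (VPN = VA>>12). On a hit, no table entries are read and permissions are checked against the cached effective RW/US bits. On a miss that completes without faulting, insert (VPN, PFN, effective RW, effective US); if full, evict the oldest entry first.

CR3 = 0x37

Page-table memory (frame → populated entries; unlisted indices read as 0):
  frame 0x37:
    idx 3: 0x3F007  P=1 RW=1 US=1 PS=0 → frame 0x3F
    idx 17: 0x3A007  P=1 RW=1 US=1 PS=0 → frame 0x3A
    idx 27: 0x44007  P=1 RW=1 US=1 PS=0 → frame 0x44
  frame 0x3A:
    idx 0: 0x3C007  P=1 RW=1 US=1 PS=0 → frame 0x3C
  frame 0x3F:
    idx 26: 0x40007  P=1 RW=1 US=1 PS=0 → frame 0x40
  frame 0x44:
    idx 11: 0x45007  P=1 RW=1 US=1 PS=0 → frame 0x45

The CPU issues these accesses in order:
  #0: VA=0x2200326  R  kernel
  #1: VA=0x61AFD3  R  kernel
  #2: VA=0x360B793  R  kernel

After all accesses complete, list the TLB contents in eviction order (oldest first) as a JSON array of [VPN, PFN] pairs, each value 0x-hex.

Walk each access:
#0 VA=0x2200326 (r,kernel):
  lvl0: tbl 0x37, slot 17 ⇒ 0x3A007 (P1/RW1/US1/PS0)
  lvl1: tbl 0x3A, slot 0 ⇒ 0x3C007 (P1/RW1/US1/PS0)
  → PA=0x3C326  (2 entries read)
#1 VA=0x61AFD3 (r,kernel):
  lvl0: tbl 0x37, slot 3 ⇒ 0x3F007 (P1/RW1/US1/PS0)
  lvl1: tbl 0x3F, slot 26 ⇒ 0x40007 (P1/RW1/US1/PS0)
  → PA=0x40FD3  (2 entries read)
#2 VA=0x360B793 (r,kernel):
  lvl0: tbl 0x37, slot 27 ⇒ 0x44007 (P1/RW1/US1/PS0)
  lvl1: tbl 0x44, slot 11 ⇒ 0x45007 (P1/RW1/US1/PS0)
  → PA=0x45793  (2 entries read)

TLB: [["0x61A", "0x40"], ["0x360B", "0x45"]]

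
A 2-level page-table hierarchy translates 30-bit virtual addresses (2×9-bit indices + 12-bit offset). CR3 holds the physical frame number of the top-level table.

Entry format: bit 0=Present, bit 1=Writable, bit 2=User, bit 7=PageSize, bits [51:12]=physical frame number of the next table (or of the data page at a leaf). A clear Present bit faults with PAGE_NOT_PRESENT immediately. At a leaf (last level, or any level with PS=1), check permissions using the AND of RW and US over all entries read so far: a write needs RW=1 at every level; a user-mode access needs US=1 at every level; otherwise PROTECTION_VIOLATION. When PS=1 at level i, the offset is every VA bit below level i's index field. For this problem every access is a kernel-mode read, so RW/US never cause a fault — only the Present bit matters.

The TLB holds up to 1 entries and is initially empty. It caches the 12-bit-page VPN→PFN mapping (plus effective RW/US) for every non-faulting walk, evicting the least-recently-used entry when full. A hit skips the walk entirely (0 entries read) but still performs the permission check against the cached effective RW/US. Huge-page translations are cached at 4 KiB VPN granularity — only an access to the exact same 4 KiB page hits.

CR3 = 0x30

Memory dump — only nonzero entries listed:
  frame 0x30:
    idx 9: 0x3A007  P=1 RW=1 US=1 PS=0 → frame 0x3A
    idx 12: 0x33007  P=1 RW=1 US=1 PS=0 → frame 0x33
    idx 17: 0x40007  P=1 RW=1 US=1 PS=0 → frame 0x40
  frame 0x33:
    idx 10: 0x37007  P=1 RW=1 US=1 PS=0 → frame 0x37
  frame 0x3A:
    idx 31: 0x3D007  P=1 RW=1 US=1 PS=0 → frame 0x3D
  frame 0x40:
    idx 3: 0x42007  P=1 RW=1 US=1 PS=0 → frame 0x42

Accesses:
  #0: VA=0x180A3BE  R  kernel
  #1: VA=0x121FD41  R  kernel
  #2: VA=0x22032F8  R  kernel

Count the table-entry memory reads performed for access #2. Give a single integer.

Per-access translation:
#0 VA=0x180A3BE (r,kernel):
  lvl0: tbl 0x30, slot 12 ⇒ 0x33007 (P1/RW1/US1/PS0)
  lvl1: tbl 0x33, slot 10 ⇒ 0x37007 (P1/RW1/US1/PS0)
  ⇒ phys 0x373BE  [2 reads]
#1 VA=0x121FD41 (r,kernel):
  lvl0: tbl 0x30, slot 9 ⇒ 0x3A007 (P1/RW1/US1/PS0)
  lvl1: tbl 0x3A, slot 31 ⇒ 0x3D007 (P1/RW1/US1/PS0)
  ⇒ phys 0x3DD41  [2 reads]
#2 VA=0x22032F8 (r,kernel):
  lvl0: tbl 0x30, slot 17 ⇒ 0x40007 (P1/RW1/US1/PS0)
  lvl1: tbl 0x40, slot 3 ⇒ 0x42007 (P1/RW1/US1/PS0)
  ⇒ phys 0x422F8  [2 reads]

Entries read for #2: 2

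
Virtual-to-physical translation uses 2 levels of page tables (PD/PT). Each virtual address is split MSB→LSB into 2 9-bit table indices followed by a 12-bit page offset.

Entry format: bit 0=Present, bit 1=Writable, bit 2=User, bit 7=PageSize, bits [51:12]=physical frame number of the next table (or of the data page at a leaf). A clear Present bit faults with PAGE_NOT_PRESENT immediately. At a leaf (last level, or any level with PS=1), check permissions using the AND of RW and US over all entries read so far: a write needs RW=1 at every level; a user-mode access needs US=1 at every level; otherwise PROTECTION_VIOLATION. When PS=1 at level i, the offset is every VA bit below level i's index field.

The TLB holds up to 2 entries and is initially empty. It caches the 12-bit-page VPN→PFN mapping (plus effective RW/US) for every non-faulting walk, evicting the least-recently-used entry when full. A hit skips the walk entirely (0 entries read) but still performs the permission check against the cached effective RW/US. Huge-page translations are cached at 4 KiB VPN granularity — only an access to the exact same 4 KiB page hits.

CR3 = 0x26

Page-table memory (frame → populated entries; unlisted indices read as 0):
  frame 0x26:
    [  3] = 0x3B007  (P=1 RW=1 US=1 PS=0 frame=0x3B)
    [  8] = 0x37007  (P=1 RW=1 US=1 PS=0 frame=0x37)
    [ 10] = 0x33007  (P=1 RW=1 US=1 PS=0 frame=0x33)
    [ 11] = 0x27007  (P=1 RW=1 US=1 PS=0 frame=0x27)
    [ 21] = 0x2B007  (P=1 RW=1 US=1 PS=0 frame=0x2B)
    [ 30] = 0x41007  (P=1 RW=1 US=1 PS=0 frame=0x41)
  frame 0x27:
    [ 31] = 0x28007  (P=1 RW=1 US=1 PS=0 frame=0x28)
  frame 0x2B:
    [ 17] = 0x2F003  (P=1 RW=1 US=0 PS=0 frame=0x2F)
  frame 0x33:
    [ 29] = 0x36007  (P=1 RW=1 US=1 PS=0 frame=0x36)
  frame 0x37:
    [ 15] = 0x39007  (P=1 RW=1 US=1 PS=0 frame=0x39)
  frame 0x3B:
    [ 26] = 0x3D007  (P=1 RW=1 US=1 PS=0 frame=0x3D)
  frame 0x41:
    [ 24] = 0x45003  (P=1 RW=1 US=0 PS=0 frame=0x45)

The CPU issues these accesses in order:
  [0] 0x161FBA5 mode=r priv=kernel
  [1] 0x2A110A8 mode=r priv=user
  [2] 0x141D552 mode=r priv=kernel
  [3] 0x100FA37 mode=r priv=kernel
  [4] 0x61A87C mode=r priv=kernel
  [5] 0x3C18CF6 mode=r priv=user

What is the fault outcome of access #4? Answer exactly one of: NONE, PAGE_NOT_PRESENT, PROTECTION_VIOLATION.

Per-access translation:
#0 VA=0x161FBA5 (r,kernel):
  L0 @0x26[11] → 0x27007  P=1,RW=1,US=1,PS=0
  L1 @0x27[31] → 0x28007  P=1,RW=1,US=1,PS=0
  ✓ 0x28BA5  — 2 lookups
#1 VA=0x2A110A8 (r,user):
  L0 @0x26[21] → 0x2B007  P=1,RW=1,US=1,PS=0
  L1 @0x2B[17] → 0x2F003  P=1,RW=1,US=0,PS=0
  ⇒ fault: PROTECTION_VIOLATION  — 2 lookups
#2 VA=0x141D552 (r,kernel):
  L0 @0x26[10] → 0x33007  P=1,RW=1,US=1,PS=0
  L1 @0x33[29] → 0x36007  P=1,RW=1,US=1,PS=0
  ✓ 0x36552  — 2 lookups
#3 VA=0x100FA37 (r,kernel):
  L0 @0x26[8] → 0x37007  P=1,RW=1,US=1,PS=0
  L1 @0x37[15] → 0x39007  P=1,RW=1,US=1,PS=0
  ✓ 0x39A37  — 2 lookups
#4 VA=0x61A87C (r,kernel):
  L0 @0x26[3] → 0x3B007  P=1,RW=1,US=1,PS=0
  L1 @0x3B[26] → 0x3D007  P=1,RW=1,US=1,PS=0
  ✓ 0x3D87C  — 2 lookups
#5 VA=0x3C18CF6 (r,user):
  L0 @0x26[30] → 0x41007  P=1,RW=1,US=1,PS=0
  L1 @0x41[24] → 0x45003  P=1,RW=1,US=0,PS=0
  ⇒ fault: PROTECTION_VIOLATION  — 2 lookups

Access #4 fault: NONE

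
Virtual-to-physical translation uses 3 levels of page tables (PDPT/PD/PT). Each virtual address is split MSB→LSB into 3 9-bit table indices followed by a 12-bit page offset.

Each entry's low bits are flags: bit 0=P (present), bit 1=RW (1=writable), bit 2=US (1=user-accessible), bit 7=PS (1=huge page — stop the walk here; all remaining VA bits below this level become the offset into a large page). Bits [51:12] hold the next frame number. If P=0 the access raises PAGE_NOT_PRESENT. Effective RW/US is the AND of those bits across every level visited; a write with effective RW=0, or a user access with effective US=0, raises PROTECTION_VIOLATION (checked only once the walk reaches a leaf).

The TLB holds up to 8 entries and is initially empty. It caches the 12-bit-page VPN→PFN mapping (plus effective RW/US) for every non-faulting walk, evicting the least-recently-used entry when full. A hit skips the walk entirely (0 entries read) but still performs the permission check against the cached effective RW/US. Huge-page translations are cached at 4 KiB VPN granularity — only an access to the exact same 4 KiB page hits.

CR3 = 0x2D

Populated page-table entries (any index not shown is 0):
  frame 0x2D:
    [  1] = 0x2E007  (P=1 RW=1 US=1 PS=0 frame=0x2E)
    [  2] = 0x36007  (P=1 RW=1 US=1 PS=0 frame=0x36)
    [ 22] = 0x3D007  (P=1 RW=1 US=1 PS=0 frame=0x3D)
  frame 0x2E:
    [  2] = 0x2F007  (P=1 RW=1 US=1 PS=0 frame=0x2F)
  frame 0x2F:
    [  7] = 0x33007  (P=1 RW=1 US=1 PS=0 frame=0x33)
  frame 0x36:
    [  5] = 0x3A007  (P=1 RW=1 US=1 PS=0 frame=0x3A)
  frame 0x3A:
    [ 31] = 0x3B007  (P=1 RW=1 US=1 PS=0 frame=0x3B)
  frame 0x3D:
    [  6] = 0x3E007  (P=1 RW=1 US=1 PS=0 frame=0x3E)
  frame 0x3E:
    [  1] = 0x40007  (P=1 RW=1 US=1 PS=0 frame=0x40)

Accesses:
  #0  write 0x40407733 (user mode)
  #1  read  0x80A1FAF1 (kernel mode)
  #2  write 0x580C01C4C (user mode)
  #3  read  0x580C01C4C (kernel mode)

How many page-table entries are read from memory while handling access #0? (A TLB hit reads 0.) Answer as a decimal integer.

Per-access translation:
#0 VA=0x40407733 (w,user):
  L0 @0x2D[1] → 0x2E007  P=1,RW=1,US=1,PS=0
  L1 @0x2E[2] → 0x2F007  P=1,RW=1,US=1,PS=0
  L2 @0x2F[7] → 0x33007  P=1,RW=1,US=1,PS=0
  ⇒ phys 0x33733  [3 reads]
#1 VA=0x80A1FAF1 (r,kernel):
  L0 @0x2D[2] → 0x36007  P=1,RW=1,US=1,PS=0
  L1 @0x36[5] → 0x3A007  P=1,RW=1,US=1,PS=0
  L2 @0x3A[31] → 0x3B007  P=1,RW=1,US=1,PS=0
  ⇒ phys 0x3BAF1  [3 reads]
#2 VA=0x580C01C4C (w,user):
  L0 @0x2D[22] → 0x3D007  P=1,RW=1,US=1,PS=0
  L1 @0x3D[6] → 0x3E007  P=1,RW=1,US=1,PS=0
  L2 @0x3E[1] → 0x40007  P=1,RW=1,US=1,PS=0
  ⇒ phys 0x40C4C  [3 reads]
#3 VA=0x580C01C4C (r,kernel):
  TLB hit vpn=0x580C01 → PA=0x40C4C

Entries read for #0: 3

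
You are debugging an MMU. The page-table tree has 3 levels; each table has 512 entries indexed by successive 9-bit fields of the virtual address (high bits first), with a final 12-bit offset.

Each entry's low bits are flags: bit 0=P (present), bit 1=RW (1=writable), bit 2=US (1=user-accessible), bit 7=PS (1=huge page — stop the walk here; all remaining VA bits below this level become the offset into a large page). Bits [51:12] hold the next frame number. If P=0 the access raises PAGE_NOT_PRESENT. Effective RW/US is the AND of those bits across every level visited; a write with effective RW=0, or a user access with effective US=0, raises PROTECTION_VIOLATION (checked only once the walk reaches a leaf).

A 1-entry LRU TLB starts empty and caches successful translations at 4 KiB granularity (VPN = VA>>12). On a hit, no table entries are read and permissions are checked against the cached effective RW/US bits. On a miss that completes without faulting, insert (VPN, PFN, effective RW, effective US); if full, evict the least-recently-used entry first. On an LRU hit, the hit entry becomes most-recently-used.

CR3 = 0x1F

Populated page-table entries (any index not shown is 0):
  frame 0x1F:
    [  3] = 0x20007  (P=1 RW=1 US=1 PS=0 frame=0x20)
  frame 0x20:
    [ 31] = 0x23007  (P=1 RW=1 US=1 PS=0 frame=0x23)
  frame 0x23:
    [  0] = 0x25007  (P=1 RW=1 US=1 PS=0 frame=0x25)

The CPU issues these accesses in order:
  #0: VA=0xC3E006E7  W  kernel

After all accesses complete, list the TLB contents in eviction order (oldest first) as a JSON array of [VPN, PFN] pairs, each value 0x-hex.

Per-access translation:
#0 VA=0xC3E006E7 (w,kernel):
  L0 @0x1F[3] → 0x20007  P=1,RW=1,US=1,PS=0
  L1 @0x20[31] → 0x23007  P=1,RW=1,US=1,PS=0
  L2 @0x23[0] → 0x25007  P=1,RW=1,US=1,PS=0
  → PA=0x256E7  (3 entries read)

TLB: [["0xC3E00", "0x25"]]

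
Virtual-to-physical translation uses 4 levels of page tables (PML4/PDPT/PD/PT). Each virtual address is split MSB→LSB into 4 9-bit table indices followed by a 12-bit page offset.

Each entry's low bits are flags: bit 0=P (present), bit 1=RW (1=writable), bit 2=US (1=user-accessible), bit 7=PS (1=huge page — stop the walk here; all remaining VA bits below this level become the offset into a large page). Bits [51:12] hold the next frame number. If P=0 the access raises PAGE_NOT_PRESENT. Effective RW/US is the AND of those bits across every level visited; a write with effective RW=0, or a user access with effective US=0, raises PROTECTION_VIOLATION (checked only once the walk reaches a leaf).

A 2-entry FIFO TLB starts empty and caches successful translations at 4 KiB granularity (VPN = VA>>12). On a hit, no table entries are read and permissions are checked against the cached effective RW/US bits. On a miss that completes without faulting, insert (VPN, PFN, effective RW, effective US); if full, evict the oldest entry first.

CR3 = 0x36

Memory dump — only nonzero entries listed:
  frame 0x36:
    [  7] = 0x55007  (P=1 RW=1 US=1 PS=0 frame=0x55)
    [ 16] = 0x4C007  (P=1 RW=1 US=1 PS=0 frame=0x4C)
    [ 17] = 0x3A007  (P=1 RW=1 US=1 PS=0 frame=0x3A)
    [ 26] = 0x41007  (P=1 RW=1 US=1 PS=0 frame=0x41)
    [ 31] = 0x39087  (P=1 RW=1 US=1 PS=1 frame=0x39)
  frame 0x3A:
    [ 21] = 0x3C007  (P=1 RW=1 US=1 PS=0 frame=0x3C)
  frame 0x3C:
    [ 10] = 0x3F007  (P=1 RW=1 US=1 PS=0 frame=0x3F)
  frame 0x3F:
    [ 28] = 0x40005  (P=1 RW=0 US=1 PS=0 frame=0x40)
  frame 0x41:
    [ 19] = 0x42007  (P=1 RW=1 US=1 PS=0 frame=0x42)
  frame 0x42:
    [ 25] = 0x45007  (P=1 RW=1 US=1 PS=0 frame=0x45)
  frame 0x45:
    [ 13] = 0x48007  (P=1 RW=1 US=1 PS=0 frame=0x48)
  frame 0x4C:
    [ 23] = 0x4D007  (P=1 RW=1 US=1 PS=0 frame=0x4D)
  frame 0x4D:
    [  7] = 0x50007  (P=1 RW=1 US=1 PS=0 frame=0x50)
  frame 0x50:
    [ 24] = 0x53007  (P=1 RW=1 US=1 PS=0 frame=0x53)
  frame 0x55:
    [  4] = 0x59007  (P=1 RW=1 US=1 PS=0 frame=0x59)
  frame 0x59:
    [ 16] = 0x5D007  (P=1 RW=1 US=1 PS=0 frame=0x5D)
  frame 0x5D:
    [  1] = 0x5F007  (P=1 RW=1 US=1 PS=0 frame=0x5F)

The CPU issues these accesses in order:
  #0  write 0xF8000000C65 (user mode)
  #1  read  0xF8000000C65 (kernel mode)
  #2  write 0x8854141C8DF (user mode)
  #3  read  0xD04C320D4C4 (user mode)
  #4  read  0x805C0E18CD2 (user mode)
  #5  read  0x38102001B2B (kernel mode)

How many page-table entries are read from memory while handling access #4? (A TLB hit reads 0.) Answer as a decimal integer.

Walk each access:
#0 VA=0xF8000000C65 (w,user):
  L0 @0x36[31] → 0x39087  P=1,RW=1,US=1,PS=1
  ⇒ phys 0x39C65 (huge @L0)  [1 reads]
#1 VA=0xF8000000C65 (r,kernel):
  TLB hit vpn=0xF8000000 → PA=0x39C65
#2 VA=0x8854141C8DF (w,user):
  L0 @0x36[17] → 0x3A007  P=1,RW=1,US=1,PS=0
  L1 @0x3A[21] → 0x3C007  P=1,RW=1,US=1,PS=0
  L2 @0x3C[10] → 0x3F007  P=1,RW=1,US=1,PS=0
  L3 @0x3F[28] → 0x40005  P=1,RW=0,US=1,PS=0
  → PROTECTION_VIOLATION  (4 entries read)
#3 VA=0xD04C320D4C4 (r,user):
  L0 @0x36[26] → 0x41007  P=1,RW=1,US=1,PS=0
  L1 @0x41[19] → 0x42007  P=1,RW=1,US=1,PS=0
  L2 @0x42[25] → 0x45007  P=1,RW=1,US=1,PS=0
  L3 @0x45[13] → 0x48007  P=1,RW=1,US=1,PS=0
  ⇒ phys 0x484C4  [4 reads]
#4 VA=0x805C0E18CD2 (r,user):
  L0 @0x36[16] → 0x4C007  P=1,RW=1,US=1,PS=0
  L1 @0x4C[23] → 0x4D007  P=1,RW=1,US=1,PS=0
  L2 @0x4D[7] → 0x50007  P=1,RW=1,US=1,PS=0
  L3 @0x50[24] → 0x53007  P=1,RW=1,US=1,PS=0
  ⇒ phys 0x53CD2  [4 reads]
#5 VA=0x38102001B2B (r,kernel):
  L0 @0x36[7] → 0x55007  P=1,RW=1,US=1,PS=0
  L1 @0x55[4] → 0x59007  P=1,RW=1,US=1,PS=0
  L2 @0x59[16] → 0x5D007  P=1,RW=1,US=1,PS=0
  L3 @0x5D[1] → 0x5F007  P=1,RW=1,US=1,PS=0
  ⇒ phys 0x5FB2B  [4 reads]

Entries read for #4: 4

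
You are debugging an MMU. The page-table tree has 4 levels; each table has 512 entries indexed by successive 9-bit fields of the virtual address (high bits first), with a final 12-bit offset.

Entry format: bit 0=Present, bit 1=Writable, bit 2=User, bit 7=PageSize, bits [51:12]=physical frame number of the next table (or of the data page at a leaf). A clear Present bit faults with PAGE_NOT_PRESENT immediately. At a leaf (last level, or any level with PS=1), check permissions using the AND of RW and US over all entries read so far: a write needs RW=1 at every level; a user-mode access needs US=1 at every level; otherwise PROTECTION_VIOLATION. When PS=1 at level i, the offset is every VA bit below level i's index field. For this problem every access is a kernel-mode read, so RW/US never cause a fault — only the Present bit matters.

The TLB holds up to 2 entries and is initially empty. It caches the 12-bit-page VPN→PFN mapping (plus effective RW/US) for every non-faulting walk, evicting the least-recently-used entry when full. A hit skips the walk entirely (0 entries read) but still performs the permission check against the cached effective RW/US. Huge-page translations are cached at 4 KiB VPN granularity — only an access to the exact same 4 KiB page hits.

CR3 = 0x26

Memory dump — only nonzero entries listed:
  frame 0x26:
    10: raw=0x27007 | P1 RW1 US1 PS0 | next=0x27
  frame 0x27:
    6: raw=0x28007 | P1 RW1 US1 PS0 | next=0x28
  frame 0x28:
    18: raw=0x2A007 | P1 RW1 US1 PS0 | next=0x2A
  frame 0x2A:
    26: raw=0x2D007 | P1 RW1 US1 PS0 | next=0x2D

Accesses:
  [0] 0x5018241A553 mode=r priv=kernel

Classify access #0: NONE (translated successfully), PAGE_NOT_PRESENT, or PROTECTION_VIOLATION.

Trace:
#0 VA=0x5018241A553 (r,kernel):
  L0: frame=0x26 idx=10 entry=0x27007 [P=1 RW=1 US=1 PS=0]
  L1: frame=0x27 idx=6 entry=0x28007 [P=1 RW=1 US=1 PS=0]
  L2: frame=0x28 idx=18 entry=0x2A007 [P=1 RW=1 US=1 PS=0]
  L3: frame=0x2A idx=26 entry=0x2D007 [P=1 RW=1 US=1 PS=0]
  → PA=0x2D553  (4 entries read)

Access #0 fault: NONE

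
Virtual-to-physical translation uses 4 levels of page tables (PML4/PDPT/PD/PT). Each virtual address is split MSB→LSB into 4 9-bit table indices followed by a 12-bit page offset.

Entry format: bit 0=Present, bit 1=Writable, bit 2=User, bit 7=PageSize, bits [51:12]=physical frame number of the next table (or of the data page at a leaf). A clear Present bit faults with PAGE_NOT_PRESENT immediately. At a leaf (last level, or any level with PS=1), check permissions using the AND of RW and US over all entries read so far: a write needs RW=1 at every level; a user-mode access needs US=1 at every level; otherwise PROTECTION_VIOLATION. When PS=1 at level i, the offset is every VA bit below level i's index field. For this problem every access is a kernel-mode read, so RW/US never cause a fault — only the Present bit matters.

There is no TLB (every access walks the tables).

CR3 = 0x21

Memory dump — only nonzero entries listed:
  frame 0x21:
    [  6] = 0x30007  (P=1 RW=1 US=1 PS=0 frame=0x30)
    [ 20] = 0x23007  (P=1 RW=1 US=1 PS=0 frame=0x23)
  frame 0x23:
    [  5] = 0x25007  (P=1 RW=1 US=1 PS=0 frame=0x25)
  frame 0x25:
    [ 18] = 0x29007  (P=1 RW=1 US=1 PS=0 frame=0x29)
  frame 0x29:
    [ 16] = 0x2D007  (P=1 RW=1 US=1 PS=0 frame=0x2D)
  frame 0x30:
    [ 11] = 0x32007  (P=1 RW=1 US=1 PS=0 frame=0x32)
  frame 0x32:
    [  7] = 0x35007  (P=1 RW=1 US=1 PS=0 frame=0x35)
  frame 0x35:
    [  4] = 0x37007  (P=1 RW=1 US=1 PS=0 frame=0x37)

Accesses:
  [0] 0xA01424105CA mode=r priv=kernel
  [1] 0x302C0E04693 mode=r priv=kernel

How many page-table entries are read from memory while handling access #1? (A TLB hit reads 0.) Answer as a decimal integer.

Trace:
#0 VA=0xA01424105CA (r,kernel):
  lvl0: tbl 0x21, slot 20 ⇒ 0x23007 (P1/RW1/US1/PS0)
  lvl1: tbl 0x23, slot 5 ⇒ 0x25007 (P1/RW1/US1/PS0)
  lvl2: tbl 0x25, slot 18 ⇒ 0x29007 (P1/RW1/US1/PS0)
  lvl3: tbl 0x29, slot 16 ⇒ 0x2D007 (P1/RW1/US1/PS0)
  ⇒ phys 0x2D5CA  [4 reads]
#1 VA=0x302C0E04693 (r,kernel):
  lvl0: tbl 0x21, slot 6 ⇒ 0x30007 (P1/RW1/US1/PS0)
  lvl1: tbl 0x30, slot 11 ⇒ 0x32007 (P1/RW1/US1/PS0)
  lvl2: tbl 0x32, slot 7 ⇒ 0x35007 (P1/RW1/US1/PS0)
  lvl3: tbl 0x35, slot 4 ⇒ 0x37007 (P1/RW1/US1/PS0)
  ⇒ phys 0x37693  [4 reads]

Entries read for #1: 4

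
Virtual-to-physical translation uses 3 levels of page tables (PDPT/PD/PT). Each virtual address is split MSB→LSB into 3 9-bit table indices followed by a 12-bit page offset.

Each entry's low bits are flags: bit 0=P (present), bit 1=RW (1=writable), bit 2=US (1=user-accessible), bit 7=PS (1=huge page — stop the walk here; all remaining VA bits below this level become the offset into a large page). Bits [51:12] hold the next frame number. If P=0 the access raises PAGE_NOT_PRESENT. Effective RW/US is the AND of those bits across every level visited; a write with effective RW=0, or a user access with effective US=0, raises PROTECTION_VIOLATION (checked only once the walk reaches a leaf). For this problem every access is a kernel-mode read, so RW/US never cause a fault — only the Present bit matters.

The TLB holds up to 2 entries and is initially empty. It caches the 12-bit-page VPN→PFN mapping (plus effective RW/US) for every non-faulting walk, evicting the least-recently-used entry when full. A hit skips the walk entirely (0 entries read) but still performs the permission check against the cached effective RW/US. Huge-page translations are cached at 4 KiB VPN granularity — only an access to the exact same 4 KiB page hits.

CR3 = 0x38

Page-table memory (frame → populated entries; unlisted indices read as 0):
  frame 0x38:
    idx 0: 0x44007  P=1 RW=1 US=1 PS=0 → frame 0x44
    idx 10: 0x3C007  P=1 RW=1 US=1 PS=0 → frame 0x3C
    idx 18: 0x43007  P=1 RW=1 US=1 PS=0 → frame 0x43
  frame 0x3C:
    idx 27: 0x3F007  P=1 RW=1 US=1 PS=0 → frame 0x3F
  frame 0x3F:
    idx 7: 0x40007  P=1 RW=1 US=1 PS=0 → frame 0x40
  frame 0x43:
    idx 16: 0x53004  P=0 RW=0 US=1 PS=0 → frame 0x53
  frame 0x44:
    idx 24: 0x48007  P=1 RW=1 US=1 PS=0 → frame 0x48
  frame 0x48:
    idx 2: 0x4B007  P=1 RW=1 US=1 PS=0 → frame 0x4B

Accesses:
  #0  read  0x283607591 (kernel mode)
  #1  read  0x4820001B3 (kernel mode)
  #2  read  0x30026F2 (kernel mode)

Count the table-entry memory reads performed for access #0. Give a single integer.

Walk each access:
#0 VA=0x283607591 (r,kernel):
  [0] read 0x38 idx=10: raw=0x3C007 flags P=1 W=1 U=1 S=0
  [1] read 0x3C idx=27: raw=0x3F007 flags P=1 W=1 U=1 S=0
  [2] read 0x3F idx=7: raw=0x40007 flags P=1 W=1 U=1 S=0
  ⇒ phys 0x40591  [3 reads]
#1 VA=0x4820001B3 (r,kernel):
  [0] read 0x38 idx=18: raw=0x43007 flags P=1 W=1 U=1 S=0
  [1] read 0x43 idx=16: raw=0x53004 flags P=0 W=0 U=1 S=0
  ✗ PAGE_NOT_PRESENT  [2 reads]
#2 VA=0x30026F2 (r,kernel):
  [0] read 0x38 idx=0: raw=0x44007 flags P=1 W=1 U=1 S=0
  [1] read 0x44 idx=24: raw=0x48007 flags P=1 W=1 U=1 S=0
  [2] read 0x48 idx=2: raw=0x4B007 flags P=1 W=1 U=1 S=0
  ⇒ phys 0x4B6F2  [3 reads]

Entries read for #0: 3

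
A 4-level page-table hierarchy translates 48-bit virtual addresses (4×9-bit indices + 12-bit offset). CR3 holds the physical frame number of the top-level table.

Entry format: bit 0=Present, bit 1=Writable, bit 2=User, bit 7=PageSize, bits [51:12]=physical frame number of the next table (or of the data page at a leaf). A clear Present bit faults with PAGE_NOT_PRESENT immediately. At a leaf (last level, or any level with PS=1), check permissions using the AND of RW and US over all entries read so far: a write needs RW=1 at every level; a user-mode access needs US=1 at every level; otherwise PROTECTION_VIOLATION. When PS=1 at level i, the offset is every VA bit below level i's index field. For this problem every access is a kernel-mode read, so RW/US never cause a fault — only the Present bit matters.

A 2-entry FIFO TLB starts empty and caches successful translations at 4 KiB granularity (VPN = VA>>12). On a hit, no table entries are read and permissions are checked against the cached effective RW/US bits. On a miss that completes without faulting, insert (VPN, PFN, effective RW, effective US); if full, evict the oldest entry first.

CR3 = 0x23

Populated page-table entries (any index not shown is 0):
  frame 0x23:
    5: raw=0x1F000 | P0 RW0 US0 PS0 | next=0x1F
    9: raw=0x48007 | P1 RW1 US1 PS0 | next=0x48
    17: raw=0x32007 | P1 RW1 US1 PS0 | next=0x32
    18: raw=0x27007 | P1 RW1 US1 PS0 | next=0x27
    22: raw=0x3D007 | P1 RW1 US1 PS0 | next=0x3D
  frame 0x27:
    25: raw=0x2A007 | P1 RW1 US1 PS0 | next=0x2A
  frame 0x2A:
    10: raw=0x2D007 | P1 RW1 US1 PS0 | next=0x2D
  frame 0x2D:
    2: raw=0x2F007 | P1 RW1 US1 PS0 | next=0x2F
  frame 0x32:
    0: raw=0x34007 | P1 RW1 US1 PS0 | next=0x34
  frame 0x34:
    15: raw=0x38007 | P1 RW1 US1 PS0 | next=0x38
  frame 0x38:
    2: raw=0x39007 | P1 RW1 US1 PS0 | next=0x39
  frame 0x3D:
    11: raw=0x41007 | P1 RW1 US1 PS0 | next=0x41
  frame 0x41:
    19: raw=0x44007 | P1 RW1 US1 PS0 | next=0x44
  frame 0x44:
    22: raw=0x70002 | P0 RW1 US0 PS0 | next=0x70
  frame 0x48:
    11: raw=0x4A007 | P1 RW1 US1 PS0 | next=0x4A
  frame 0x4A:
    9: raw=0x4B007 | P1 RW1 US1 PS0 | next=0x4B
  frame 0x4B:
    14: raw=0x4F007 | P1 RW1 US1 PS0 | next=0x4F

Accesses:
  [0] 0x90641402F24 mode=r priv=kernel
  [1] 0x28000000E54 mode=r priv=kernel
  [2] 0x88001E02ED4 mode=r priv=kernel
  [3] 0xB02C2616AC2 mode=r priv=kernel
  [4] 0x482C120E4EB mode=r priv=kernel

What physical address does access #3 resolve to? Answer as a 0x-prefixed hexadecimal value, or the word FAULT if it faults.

Per-access translation:
#0 VA=0x90641402F24 (r,kernel):
  [0] read 0x23 idx=18: raw=0x27007 flags P=1 W=1 U=1 S=0
  [1] read 0x27 idx=25: raw=0x2A007 flags P=1 W=1 U=1 S=0
  [2] read 0x2A idx=10: raw=0x2D007 flags P=1 W=1 U=1 S=0
  [3] read 0x2D idx=2: raw=0x2F007 flags P=1 W=1 U=1 S=0
  ✓ 0x2FF24  — 4 lookups
#1 VA=0x28000000E54 (r,kernel):
  [0] read 0x23 idx=5: raw=0x1F000 flags P=0 W=0 U=0 S=0
  ⇒ fault: PAGE_NOT_PRESENT  — 1 lookups
#2 VA=0x88001E02ED4 (r,kernel):
  [0] read 0x23 idx=17: raw=0x32007 flags P=1 W=1 U=1 S=0
  [1] read 0x32 idx=0: raw=0x34007 flags P=1 W=1 U=1 S=0
  [2] read 0x34 idx=15: raw=0x38007 flags P=1 W=1 U=1 S=0
  [3] read 0x38 idx=2: raw=0x39007 flags P=1 W=1 U=1 S=0
  ✓ 0x39ED4  — 4 lookups
#3 VA=0xB02C2616AC2 (r,kernel):
  [0] read 0x23 idx=22: raw=0x3D007 flags P=1 W=1 U=1 S=0
  [1] read 0x3D idx=11: raw=0x41007 flags P=1 W=1 U=1 S=0
  [2] read 0x41 idx=19: raw=0x44007 flags P=1 W=1 U=1 S=0
  [3] read 0x44 idx=22: raw=0x70002 flags P=0 W=1 U=0 S=0
  ⇒ fault: PAGE_NOT_PRESENT  — 4 lookups
#4 VA=0x482C120E4EB (r,kernel):
  [0] read 0x23 idx=9: raw=0x48007 flags P=1 W=1 U=1 S=0
  [1] read 0x48 idx=11: raw=0x4A007 flags P=1 W=1 U=1 S=0
  [2] read 0x4A idx=9: raw=0x4B007 flags P=1 W=1 U=1 S=0
  [3] read 0x4B idx=14: raw=0x4F007 flags P=1 W=1 U=1 S=0
  ✓ 0x4F4EB  — 4 lookups

Access #3 PA: FAULT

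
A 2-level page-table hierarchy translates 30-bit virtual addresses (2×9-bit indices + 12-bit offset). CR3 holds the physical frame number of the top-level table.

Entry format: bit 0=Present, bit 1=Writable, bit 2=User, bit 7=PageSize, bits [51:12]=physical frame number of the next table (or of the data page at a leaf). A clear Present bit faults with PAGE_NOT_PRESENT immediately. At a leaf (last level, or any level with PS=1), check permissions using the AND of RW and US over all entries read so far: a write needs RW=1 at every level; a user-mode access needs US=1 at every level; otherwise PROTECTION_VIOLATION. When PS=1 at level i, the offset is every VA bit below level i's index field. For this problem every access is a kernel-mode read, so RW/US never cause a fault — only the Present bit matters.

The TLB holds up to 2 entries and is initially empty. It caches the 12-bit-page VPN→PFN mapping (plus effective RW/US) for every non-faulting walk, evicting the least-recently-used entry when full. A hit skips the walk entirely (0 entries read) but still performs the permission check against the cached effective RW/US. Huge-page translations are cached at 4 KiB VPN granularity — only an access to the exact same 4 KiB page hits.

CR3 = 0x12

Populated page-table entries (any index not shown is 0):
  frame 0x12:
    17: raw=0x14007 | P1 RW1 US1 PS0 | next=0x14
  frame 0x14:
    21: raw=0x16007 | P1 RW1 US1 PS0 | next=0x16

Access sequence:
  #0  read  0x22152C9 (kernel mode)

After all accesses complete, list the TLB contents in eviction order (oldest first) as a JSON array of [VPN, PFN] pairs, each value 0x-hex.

Walk each access:
#0 VA=0x22152C9 (r,kernel):
  L0: frame=0x12 idx=17 entry=0x14007 [P=1 RW=1 US=1 PS=0]
  L1: frame=0x14 idx=21 entry=0x16007 [P=1 RW=1 US=1 PS=0]
  ✓ 0x162C9  — 2 lookups

TLB: [["0x2215", "0x16"]]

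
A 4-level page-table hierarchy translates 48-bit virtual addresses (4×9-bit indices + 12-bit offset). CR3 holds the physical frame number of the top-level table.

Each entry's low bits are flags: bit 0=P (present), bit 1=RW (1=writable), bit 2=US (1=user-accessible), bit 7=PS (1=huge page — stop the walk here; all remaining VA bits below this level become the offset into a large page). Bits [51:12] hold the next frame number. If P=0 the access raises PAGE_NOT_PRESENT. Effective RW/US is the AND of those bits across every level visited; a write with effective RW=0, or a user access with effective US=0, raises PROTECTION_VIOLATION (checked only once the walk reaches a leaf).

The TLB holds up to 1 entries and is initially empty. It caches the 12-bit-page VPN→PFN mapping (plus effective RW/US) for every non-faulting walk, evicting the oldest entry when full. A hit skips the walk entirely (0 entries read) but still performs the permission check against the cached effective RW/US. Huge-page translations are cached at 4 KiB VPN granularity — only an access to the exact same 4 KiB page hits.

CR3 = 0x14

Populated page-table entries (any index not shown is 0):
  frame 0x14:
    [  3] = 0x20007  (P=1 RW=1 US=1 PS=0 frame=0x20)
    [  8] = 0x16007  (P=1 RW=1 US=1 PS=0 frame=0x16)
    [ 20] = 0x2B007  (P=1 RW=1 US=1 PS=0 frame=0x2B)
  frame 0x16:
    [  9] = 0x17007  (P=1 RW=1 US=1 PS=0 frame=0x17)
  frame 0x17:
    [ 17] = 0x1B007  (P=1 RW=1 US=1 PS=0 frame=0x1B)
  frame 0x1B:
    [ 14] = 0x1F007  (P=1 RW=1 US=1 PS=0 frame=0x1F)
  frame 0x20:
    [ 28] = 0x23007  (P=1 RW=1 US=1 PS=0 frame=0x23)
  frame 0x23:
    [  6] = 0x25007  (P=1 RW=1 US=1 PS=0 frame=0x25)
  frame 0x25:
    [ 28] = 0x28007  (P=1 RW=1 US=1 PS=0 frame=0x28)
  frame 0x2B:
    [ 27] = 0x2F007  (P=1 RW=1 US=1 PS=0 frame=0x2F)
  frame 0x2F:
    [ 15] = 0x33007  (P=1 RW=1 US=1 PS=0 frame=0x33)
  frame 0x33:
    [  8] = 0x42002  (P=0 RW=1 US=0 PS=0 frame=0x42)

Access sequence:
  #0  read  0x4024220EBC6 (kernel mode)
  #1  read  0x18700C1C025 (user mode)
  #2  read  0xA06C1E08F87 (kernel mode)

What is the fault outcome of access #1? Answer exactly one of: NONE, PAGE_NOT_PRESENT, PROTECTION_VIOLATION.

Walk each access:
#0 VA=0x4024220EBC6 (r,kernel):
  [0] read 0x14 idx=8: raw=0x16007 flags P=1 W=1 U=1 S=0
  [1] read 0x16 idx=9: raw=0x17007 flags P=1 W=1 U=1 S=0
  [2] read 0x17 idx=17: raw=0x1B007 flags P=1 W=1 U=1 S=0
  [3] read 0x1B idx=14: raw=0x1F007 flags P=1 W=1 U=1 S=0
  ⇒ phys 0x1FBC6  [4 reads]
#1 VA=0x18700C1C025 (r,user):
  [0] read 0x14 idx=3: raw=0x20007 flags P=1 W=1 U=1 S=0
  [1] read 0x20 idx=28: raw=0x23007 flags P=1 W=1 U=1 S=0
  [2] read 0x23 idx=6: raw=0x25007 flags P=1 W=1 U=1 S=0
  [3] read 0x25 idx=28: raw=0x28007 flags P=1 W=1 U=1 S=0
  ⇒ phys 0x28025  [4 reads]
#2 VA=0xA06C1E08F87 (r,kernel):
  [0] read 0x14 idx=20: raw=0x2B007 flags P=1 W=1 U=1 S=0
  [1] read 0x2B idx=27: raw=0x2F007 flags P=1 W=1 U=1 S=0
  [2] read 0x2F idx=15: raw=0x33007 flags P=1 W=1 U=1 S=0
  [3] read 0x33 idx=8: raw=0x42002 flags P=0 W=1 U=0 S=0
  ⇒ fault: PAGE_NOT_PRESENT  — 4 lookups

Access #1 fault: NONE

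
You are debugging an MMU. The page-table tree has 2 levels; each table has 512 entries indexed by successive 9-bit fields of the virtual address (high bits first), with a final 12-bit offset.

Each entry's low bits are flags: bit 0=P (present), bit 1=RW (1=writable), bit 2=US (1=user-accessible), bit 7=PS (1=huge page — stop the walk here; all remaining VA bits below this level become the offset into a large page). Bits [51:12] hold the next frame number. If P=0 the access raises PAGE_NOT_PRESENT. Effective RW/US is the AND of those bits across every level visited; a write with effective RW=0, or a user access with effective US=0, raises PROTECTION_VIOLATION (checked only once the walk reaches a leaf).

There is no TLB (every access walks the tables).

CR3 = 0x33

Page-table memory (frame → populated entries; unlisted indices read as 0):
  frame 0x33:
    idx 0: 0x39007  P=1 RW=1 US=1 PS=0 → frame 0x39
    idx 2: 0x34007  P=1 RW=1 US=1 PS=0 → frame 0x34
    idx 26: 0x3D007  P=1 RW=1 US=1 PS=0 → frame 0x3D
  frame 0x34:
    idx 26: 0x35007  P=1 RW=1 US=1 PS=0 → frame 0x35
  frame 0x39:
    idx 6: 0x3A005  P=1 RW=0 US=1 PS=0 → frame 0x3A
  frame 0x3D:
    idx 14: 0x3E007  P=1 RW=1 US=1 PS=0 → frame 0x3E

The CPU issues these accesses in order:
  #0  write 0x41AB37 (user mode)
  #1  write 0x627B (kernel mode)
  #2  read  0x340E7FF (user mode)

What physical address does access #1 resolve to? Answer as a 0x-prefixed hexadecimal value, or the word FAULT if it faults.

Walk each access:
#0 VA=0x41AB37 (w,user):
  L0: frame=0x33 idx=2 entry=0x34007 [P=1 RW=1 US=1 PS=0]
  L1: frame=0x34 idx=26 entry=0x35007 [P=1 RW=1 US=1 PS=0]
  ✓ 0x35B37  — 2 lookups
#1 VA=0x627B (w,kernel):
  L0: frame=0x33 idx=0 entry=0x39007 [P=1 RW=1 US=1 PS=0]
  L1: frame=0x39 idx=6 entry=0x3A005 [P=1 RW=0 US=1 PS=0]
  ⇒ fault: PROTECTION_VIOLATION  — 2 lookups
#2 VA=0x340E7FF (r,user):
  L0: frame=0x33 idx=26 entry=0x3D007 [P=1 RW=1 US=1 PS=0]
  L1: frame=0x3D idx=14 entry=0x3E007 [P=1 RW=1 US=1 PS=0]
  ✓ 0x3E7FF  — 2 lookups

Access #1 PA: FAULT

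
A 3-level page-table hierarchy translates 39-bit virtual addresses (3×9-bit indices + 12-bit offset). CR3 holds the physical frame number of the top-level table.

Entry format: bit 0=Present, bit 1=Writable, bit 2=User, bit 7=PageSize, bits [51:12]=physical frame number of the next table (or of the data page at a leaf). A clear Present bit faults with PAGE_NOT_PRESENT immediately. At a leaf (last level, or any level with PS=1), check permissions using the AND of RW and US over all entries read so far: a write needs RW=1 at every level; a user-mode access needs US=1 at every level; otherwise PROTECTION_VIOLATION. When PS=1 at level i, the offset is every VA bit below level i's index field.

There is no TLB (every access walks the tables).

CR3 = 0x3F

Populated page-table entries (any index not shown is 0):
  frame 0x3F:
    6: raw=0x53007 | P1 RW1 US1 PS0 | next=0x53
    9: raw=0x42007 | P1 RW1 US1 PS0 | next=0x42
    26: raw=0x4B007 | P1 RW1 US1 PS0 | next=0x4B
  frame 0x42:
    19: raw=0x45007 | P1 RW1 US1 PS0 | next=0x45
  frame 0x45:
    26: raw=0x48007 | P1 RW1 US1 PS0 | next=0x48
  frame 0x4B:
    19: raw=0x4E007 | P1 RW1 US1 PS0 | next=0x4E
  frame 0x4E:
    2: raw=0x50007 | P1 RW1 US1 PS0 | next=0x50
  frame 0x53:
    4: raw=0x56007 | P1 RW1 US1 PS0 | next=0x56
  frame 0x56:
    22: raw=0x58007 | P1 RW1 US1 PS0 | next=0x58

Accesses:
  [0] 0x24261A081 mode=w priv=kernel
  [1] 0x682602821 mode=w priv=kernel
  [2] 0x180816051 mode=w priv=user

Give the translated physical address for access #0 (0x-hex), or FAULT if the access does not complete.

Per-access translation:
#0 VA=0x24261A081 (w,kernel):
  L0: frame=0x3F idx=9 entry=0x42007 [P=1 RW=1 US=1 PS=0]
  L1: frame=0x42 idx=19 entry=0x45007 [P=1 RW=1 US=1 PS=0]
  L2: frame=0x45 idx=26 entry=0x48007 [P=1 RW=1 US=1 PS=0]
  → PA=0x48081  (3 entries read)
#1 VA=0x682602821 (w,kernel):
  L0: frame=0x3F idx=26 entry=0x4B007 [P=1 RW=1 US=1 PS=0]
  L1: frame=0x4B idx=19 entry=0x4E007 [P=1 RW=1 US=1 PS=0]
  L2: frame=0x4E idx=2 entry=0x50007 [P=1 RW=1 US=1 PS=0]
  → PA=0x50821  (3 entries read)
#2 VA=0x180816051 (w,user):
  L0: frame=0x3F idx=6 entry=0x53007 [P=1 RW=1 US=1 PS=0]
  L1: frame=0x53 idx=4 entry=0x56007 [P=1 RW=1 US=1 PS=0]
  L2: frame=0x56 idx=22 entry=0x58007 [P=1 RW=1 US=1 PS=0]
  → PA=0x58051  (3 entries read)

Access #0 PA: 0x48081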